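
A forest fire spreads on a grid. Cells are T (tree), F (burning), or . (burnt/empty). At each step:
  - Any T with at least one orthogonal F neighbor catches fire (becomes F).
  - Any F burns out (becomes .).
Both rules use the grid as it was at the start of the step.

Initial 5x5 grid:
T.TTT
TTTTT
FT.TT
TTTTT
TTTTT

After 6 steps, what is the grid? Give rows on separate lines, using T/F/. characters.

Step 1: 3 trees catch fire, 1 burn out
  T.TTT
  FTTTT
  .F.TT
  FTTTT
  TTTTT
Step 2: 4 trees catch fire, 3 burn out
  F.TTT
  .FTTT
  ...TT
  .FTTT
  FTTTT
Step 3: 3 trees catch fire, 4 burn out
  ..TTT
  ..FTT
  ...TT
  ..FTT
  .FTTT
Step 4: 4 trees catch fire, 3 burn out
  ..FTT
  ...FT
  ...TT
  ...FT
  ..FTT
Step 5: 5 trees catch fire, 4 burn out
  ...FT
  ....F
  ...FT
  ....F
  ...FT
Step 6: 3 trees catch fire, 5 burn out
  ....F
  .....
  ....F
  .....
  ....F

....F
.....
....F
.....
....F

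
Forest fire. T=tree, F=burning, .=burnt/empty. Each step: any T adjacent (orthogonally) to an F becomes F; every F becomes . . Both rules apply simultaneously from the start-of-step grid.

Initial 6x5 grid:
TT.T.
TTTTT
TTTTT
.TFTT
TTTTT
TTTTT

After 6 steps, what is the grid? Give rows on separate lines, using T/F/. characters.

Step 1: 4 trees catch fire, 1 burn out
  TT.T.
  TTTTT
  TTFTT
  .F.FT
  TTFTT
  TTTTT
Step 2: 7 trees catch fire, 4 burn out
  TT.T.
  TTFTT
  TF.FT
  ....F
  TF.FT
  TTFTT
Step 3: 8 trees catch fire, 7 burn out
  TT.T.
  TF.FT
  F...F
  .....
  F...F
  TF.FT
Step 4: 6 trees catch fire, 8 burn out
  TF.F.
  F...F
  .....
  .....
  .....
  F...F
Step 5: 1 trees catch fire, 6 burn out
  F....
  .....
  .....
  .....
  .....
  .....
Step 6: 0 trees catch fire, 1 burn out
  .....
  .....
  .....
  .....
  .....
  .....

.....
.....
.....
.....
.....
.....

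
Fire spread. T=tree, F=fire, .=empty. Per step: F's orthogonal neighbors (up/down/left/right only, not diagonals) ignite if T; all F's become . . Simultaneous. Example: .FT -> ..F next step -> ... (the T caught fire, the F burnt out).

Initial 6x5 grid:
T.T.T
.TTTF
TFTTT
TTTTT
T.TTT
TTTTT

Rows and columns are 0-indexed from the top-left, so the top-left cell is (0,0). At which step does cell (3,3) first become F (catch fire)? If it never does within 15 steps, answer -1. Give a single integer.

Step 1: cell (3,3)='T' (+7 fires, +2 burnt)
Step 2: cell (3,3)='T' (+5 fires, +7 burnt)
Step 3: cell (3,3)='F' (+5 fires, +5 burnt)
  -> target ignites at step 3
Step 4: cell (3,3)='.' (+4 fires, +5 burnt)
Step 5: cell (3,3)='.' (+2 fires, +4 burnt)
Step 6: cell (3,3)='.' (+0 fires, +2 burnt)
  fire out at step 6

3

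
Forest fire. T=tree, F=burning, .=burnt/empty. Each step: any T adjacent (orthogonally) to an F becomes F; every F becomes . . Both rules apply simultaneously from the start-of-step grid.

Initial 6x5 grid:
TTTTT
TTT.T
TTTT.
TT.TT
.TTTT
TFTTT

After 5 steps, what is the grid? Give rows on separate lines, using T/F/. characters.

Step 1: 3 trees catch fire, 1 burn out
  TTTTT
  TTT.T
  TTTT.
  TT.TT
  .FTTT
  F.FTT
Step 2: 3 trees catch fire, 3 burn out
  TTTTT
  TTT.T
  TTTT.
  TF.TT
  ..FTT
  ...FT
Step 3: 4 trees catch fire, 3 burn out
  TTTTT
  TTT.T
  TFTT.
  F..TT
  ...FT
  ....F
Step 4: 5 trees catch fire, 4 burn out
  TTTTT
  TFT.T
  F.FT.
  ...FT
  ....F
  .....
Step 5: 5 trees catch fire, 5 burn out
  TFTTT
  F.F.T
  ...F.
  ....F
  .....
  .....

TFTTT
F.F.T
...F.
....F
.....
.....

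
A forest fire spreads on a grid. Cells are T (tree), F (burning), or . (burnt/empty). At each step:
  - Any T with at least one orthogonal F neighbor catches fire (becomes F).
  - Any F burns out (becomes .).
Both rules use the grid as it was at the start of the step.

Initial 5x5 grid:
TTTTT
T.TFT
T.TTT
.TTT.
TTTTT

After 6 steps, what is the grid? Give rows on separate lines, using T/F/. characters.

Step 1: 4 trees catch fire, 1 burn out
  TTTFT
  T.F.F
  T.TFT
  .TTT.
  TTTTT
Step 2: 5 trees catch fire, 4 burn out
  TTF.F
  T....
  T.F.F
  .TTF.
  TTTTT
Step 3: 3 trees catch fire, 5 burn out
  TF...
  T....
  T....
  .TF..
  TTTFT
Step 4: 4 trees catch fire, 3 burn out
  F....
  T....
  T....
  .F...
  TTF.F
Step 5: 2 trees catch fire, 4 burn out
  .....
  F....
  T....
  .....
  TF...
Step 6: 2 trees catch fire, 2 burn out
  .....
  .....
  F....
  .....
  F....

.....
.....
F....
.....
F....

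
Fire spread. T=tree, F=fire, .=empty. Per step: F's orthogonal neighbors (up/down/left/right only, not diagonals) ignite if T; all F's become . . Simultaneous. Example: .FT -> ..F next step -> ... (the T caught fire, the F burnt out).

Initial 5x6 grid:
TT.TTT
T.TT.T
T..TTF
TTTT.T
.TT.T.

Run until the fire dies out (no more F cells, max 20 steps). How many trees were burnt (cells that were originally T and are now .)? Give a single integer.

Step 1: +3 fires, +1 burnt (F count now 3)
Step 2: +2 fires, +3 burnt (F count now 2)
Step 3: +3 fires, +2 burnt (F count now 3)
Step 4: +3 fires, +3 burnt (F count now 3)
Step 5: +2 fires, +3 burnt (F count now 2)
Step 6: +2 fires, +2 burnt (F count now 2)
Step 7: +1 fires, +2 burnt (F count now 1)
Step 8: +1 fires, +1 burnt (F count now 1)
Step 9: +1 fires, +1 burnt (F count now 1)
Step 10: +1 fires, +1 burnt (F count now 1)
Step 11: +0 fires, +1 burnt (F count now 0)
Fire out after step 11
Initially T: 20, now '.': 29
Total burnt (originally-T cells now '.'): 19

Answer: 19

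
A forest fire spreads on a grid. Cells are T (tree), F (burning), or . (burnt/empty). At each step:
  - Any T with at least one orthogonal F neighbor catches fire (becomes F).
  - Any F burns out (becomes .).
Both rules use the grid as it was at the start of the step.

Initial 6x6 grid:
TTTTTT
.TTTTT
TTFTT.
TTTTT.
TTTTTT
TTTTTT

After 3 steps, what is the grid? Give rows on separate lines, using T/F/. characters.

Step 1: 4 trees catch fire, 1 burn out
  TTTTTT
  .TFTTT
  TF.FT.
  TTFTT.
  TTTTTT
  TTTTTT
Step 2: 8 trees catch fire, 4 burn out
  TTFTTT
  .F.FTT
  F...F.
  TF.FT.
  TTFTTT
  TTTTTT
Step 3: 8 trees catch fire, 8 burn out
  TF.FTT
  ....FT
  ......
  F...F.
  TF.FTT
  TTFTTT

TF.FTT
....FT
......
F...F.
TF.FTT
TTFTTT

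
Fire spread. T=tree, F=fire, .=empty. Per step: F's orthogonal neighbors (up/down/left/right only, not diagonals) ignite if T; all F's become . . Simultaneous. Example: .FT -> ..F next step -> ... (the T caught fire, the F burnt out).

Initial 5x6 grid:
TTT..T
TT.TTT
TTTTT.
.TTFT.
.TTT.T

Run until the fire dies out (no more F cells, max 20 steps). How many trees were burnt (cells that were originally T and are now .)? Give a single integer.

Step 1: +4 fires, +1 burnt (F count now 4)
Step 2: +5 fires, +4 burnt (F count now 5)
Step 3: +3 fires, +5 burnt (F count now 3)
Step 4: +3 fires, +3 burnt (F count now 3)
Step 5: +3 fires, +3 burnt (F count now 3)
Step 6: +2 fires, +3 burnt (F count now 2)
Step 7: +0 fires, +2 burnt (F count now 0)
Fire out after step 7
Initially T: 21, now '.': 29
Total burnt (originally-T cells now '.'): 20

Answer: 20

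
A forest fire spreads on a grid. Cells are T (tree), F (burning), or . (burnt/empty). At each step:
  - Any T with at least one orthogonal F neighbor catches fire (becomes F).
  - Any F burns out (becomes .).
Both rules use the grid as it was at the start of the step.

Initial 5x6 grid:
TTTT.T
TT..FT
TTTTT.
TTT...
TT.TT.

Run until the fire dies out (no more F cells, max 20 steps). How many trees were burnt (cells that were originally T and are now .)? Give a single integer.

Step 1: +2 fires, +1 burnt (F count now 2)
Step 2: +2 fires, +2 burnt (F count now 2)
Step 3: +1 fires, +2 burnt (F count now 1)
Step 4: +2 fires, +1 burnt (F count now 2)
Step 5: +3 fires, +2 burnt (F count now 3)
Step 6: +4 fires, +3 burnt (F count now 4)
Step 7: +3 fires, +4 burnt (F count now 3)
Step 8: +1 fires, +3 burnt (F count now 1)
Step 9: +0 fires, +1 burnt (F count now 0)
Fire out after step 9
Initially T: 20, now '.': 28
Total burnt (originally-T cells now '.'): 18

Answer: 18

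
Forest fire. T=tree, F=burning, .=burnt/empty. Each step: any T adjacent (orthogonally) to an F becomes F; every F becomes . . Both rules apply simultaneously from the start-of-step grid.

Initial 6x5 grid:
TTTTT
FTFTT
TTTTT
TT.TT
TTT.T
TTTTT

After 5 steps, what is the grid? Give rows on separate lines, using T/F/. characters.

Step 1: 6 trees catch fire, 2 burn out
  FTFTT
  .F.FT
  FTFTT
  TT.TT
  TTT.T
  TTTTT
Step 2: 6 trees catch fire, 6 burn out
  .F.FT
  ....F
  .F.FT
  FT.TT
  TTT.T
  TTTTT
Step 3: 5 trees catch fire, 6 burn out
  ....F
  .....
  ....F
  .F.FT
  FTT.T
  TTTTT
Step 4: 3 trees catch fire, 5 burn out
  .....
  .....
  .....
  ....F
  .FT.T
  FTTTT
Step 5: 3 trees catch fire, 3 burn out
  .....
  .....
  .....
  .....
  ..F.F
  .FTTT

.....
.....
.....
.....
..F.F
.FTTT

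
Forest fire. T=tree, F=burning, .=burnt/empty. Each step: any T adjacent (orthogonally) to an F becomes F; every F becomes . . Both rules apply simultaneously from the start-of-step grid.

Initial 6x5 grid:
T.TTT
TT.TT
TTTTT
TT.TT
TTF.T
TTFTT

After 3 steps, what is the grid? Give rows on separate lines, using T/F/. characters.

Step 1: 3 trees catch fire, 2 burn out
  T.TTT
  TT.TT
  TTTTT
  TT.TT
  TF..T
  TF.FT
Step 2: 4 trees catch fire, 3 burn out
  T.TTT
  TT.TT
  TTTTT
  TF.TT
  F...T
  F...F
Step 3: 3 trees catch fire, 4 burn out
  T.TTT
  TT.TT
  TFTTT
  F..TT
  ....F
  .....

T.TTT
TT.TT
TFTTT
F..TT
....F
.....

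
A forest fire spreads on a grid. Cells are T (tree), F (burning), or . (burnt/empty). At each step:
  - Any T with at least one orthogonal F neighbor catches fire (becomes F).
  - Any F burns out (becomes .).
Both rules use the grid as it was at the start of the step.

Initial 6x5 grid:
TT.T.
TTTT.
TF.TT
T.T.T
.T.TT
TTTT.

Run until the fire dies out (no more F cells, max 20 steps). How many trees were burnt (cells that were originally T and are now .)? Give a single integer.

Answer: 19

Derivation:
Step 1: +2 fires, +1 burnt (F count now 2)
Step 2: +4 fires, +2 burnt (F count now 4)
Step 3: +2 fires, +4 burnt (F count now 2)
Step 4: +2 fires, +2 burnt (F count now 2)
Step 5: +1 fires, +2 burnt (F count now 1)
Step 6: +1 fires, +1 burnt (F count now 1)
Step 7: +1 fires, +1 burnt (F count now 1)
Step 8: +1 fires, +1 burnt (F count now 1)
Step 9: +1 fires, +1 burnt (F count now 1)
Step 10: +1 fires, +1 burnt (F count now 1)
Step 11: +1 fires, +1 burnt (F count now 1)
Step 12: +2 fires, +1 burnt (F count now 2)
Step 13: +0 fires, +2 burnt (F count now 0)
Fire out after step 13
Initially T: 20, now '.': 29
Total burnt (originally-T cells now '.'): 19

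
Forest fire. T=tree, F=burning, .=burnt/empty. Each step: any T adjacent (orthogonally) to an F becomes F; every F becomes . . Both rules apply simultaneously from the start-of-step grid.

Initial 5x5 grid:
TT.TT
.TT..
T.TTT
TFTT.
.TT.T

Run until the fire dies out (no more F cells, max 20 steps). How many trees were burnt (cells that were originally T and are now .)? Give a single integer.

Step 1: +3 fires, +1 burnt (F count now 3)
Step 2: +4 fires, +3 burnt (F count now 4)
Step 3: +2 fires, +4 burnt (F count now 2)
Step 4: +2 fires, +2 burnt (F count now 2)
Step 5: +1 fires, +2 burnt (F count now 1)
Step 6: +1 fires, +1 burnt (F count now 1)
Step 7: +0 fires, +1 burnt (F count now 0)
Fire out after step 7
Initially T: 16, now '.': 22
Total burnt (originally-T cells now '.'): 13

Answer: 13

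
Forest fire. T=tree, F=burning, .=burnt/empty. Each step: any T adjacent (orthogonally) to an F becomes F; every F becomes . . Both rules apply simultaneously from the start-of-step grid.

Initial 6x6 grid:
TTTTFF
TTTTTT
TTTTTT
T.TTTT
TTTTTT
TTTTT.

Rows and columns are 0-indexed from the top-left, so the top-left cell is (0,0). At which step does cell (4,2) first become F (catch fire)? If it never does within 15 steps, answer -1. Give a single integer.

Step 1: cell (4,2)='T' (+3 fires, +2 burnt)
Step 2: cell (4,2)='T' (+4 fires, +3 burnt)
Step 3: cell (4,2)='T' (+5 fires, +4 burnt)
Step 4: cell (4,2)='T' (+6 fires, +5 burnt)
Step 5: cell (4,2)='T' (+5 fires, +6 burnt)
Step 6: cell (4,2)='F' (+3 fires, +5 burnt)
  -> target ignites at step 6
Step 7: cell (4,2)='.' (+3 fires, +3 burnt)
Step 8: cell (4,2)='.' (+2 fires, +3 burnt)
Step 9: cell (4,2)='.' (+1 fires, +2 burnt)
Step 10: cell (4,2)='.' (+0 fires, +1 burnt)
  fire out at step 10

6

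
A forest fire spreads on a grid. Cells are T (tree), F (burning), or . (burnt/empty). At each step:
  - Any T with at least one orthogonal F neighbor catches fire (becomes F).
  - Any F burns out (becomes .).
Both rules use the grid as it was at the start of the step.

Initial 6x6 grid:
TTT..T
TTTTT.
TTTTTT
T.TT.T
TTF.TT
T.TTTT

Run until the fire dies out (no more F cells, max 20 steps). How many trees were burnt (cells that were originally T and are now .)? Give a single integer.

Answer: 27

Derivation:
Step 1: +3 fires, +1 burnt (F count now 3)
Step 2: +4 fires, +3 burnt (F count now 4)
Step 3: +6 fires, +4 burnt (F count now 6)
Step 4: +7 fires, +6 burnt (F count now 7)
Step 5: +5 fires, +7 burnt (F count now 5)
Step 6: +2 fires, +5 burnt (F count now 2)
Step 7: +0 fires, +2 burnt (F count now 0)
Fire out after step 7
Initially T: 28, now '.': 35
Total burnt (originally-T cells now '.'): 27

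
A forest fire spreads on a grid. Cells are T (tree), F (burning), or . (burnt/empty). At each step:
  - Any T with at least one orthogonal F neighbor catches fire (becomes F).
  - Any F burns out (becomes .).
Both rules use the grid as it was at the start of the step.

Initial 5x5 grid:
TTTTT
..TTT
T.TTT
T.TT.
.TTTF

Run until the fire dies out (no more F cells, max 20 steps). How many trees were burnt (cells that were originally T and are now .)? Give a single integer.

Answer: 16

Derivation:
Step 1: +1 fires, +1 burnt (F count now 1)
Step 2: +2 fires, +1 burnt (F count now 2)
Step 3: +3 fires, +2 burnt (F count now 3)
Step 4: +3 fires, +3 burnt (F count now 3)
Step 5: +3 fires, +3 burnt (F count now 3)
Step 6: +2 fires, +3 burnt (F count now 2)
Step 7: +1 fires, +2 burnt (F count now 1)
Step 8: +1 fires, +1 burnt (F count now 1)
Step 9: +0 fires, +1 burnt (F count now 0)
Fire out after step 9
Initially T: 18, now '.': 23
Total burnt (originally-T cells now '.'): 16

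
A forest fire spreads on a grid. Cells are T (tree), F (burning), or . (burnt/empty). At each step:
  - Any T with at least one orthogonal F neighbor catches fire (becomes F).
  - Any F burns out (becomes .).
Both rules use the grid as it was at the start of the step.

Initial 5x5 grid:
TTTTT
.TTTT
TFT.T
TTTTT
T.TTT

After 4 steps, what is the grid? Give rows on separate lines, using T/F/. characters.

Step 1: 4 trees catch fire, 1 burn out
  TTTTT
  .FTTT
  F.F.T
  TFTTT
  T.TTT
Step 2: 4 trees catch fire, 4 burn out
  TFTTT
  ..FTT
  ....T
  F.FTT
  T.TTT
Step 3: 6 trees catch fire, 4 burn out
  F.FTT
  ...FT
  ....T
  ...FT
  F.FTT
Step 4: 4 trees catch fire, 6 burn out
  ...FT
  ....F
  ....T
  ....F
  ...FT

...FT
....F
....T
....F
...FT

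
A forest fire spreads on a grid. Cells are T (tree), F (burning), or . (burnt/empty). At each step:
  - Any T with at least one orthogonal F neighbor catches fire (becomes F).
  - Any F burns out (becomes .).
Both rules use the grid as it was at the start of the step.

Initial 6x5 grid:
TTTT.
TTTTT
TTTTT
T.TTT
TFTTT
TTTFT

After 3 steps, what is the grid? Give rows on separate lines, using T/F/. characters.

Step 1: 6 trees catch fire, 2 burn out
  TTTT.
  TTTTT
  TTTTT
  T.TTT
  F.FFT
  TFF.F
Step 2: 5 trees catch fire, 6 burn out
  TTTT.
  TTTTT
  TTTTT
  F.FFT
  ....F
  F....
Step 3: 4 trees catch fire, 5 burn out
  TTTT.
  TTTTT
  FTFFT
  ....F
  .....
  .....

TTTT.
TTTTT
FTFFT
....F
.....
.....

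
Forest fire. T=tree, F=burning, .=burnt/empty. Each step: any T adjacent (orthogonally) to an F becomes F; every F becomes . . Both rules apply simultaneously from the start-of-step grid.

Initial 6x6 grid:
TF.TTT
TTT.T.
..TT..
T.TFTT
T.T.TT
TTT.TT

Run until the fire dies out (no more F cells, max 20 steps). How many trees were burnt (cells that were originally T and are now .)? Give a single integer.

Answer: 19

Derivation:
Step 1: +5 fires, +2 burnt (F count now 5)
Step 2: +6 fires, +5 burnt (F count now 6)
Step 3: +3 fires, +6 burnt (F count now 3)
Step 4: +2 fires, +3 burnt (F count now 2)
Step 5: +1 fires, +2 burnt (F count now 1)
Step 6: +1 fires, +1 burnt (F count now 1)
Step 7: +1 fires, +1 burnt (F count now 1)
Step 8: +0 fires, +1 burnt (F count now 0)
Fire out after step 8
Initially T: 23, now '.': 32
Total burnt (originally-T cells now '.'): 19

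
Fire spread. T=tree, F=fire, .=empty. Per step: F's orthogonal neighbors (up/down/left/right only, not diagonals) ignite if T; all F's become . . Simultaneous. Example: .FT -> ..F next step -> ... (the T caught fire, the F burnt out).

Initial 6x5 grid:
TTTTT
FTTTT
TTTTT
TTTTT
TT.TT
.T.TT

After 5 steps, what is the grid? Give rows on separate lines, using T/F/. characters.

Step 1: 3 trees catch fire, 1 burn out
  FTTTT
  .FTTT
  FTTTT
  TTTTT
  TT.TT
  .T.TT
Step 2: 4 trees catch fire, 3 burn out
  .FTTT
  ..FTT
  .FTTT
  FTTTT
  TT.TT
  .T.TT
Step 3: 5 trees catch fire, 4 burn out
  ..FTT
  ...FT
  ..FTT
  .FTTT
  FT.TT
  .T.TT
Step 4: 5 trees catch fire, 5 burn out
  ...FT
  ....F
  ...FT
  ..FTT
  .F.TT
  .T.TT
Step 5: 4 trees catch fire, 5 burn out
  ....F
  .....
  ....F
  ...FT
  ...TT
  .F.TT

....F
.....
....F
...FT
...TT
.F.TT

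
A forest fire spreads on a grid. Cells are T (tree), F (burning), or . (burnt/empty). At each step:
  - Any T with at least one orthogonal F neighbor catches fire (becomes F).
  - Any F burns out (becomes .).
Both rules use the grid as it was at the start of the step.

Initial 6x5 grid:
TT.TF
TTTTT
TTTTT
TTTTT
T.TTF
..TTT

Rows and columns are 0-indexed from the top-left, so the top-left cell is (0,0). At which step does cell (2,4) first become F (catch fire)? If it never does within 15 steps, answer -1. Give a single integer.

Step 1: cell (2,4)='T' (+5 fires, +2 burnt)
Step 2: cell (2,4)='F' (+5 fires, +5 burnt)
  -> target ignites at step 2
Step 3: cell (2,4)='.' (+4 fires, +5 burnt)
Step 4: cell (2,4)='.' (+3 fires, +4 burnt)
Step 5: cell (2,4)='.' (+4 fires, +3 burnt)
Step 6: cell (2,4)='.' (+3 fires, +4 burnt)
Step 7: cell (2,4)='.' (+0 fires, +3 burnt)
  fire out at step 7

2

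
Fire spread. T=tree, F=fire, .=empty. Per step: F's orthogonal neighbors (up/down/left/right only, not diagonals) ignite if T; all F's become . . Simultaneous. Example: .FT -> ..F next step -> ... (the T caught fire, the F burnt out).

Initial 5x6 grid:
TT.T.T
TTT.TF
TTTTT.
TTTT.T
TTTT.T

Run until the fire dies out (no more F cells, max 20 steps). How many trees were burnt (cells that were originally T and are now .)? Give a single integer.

Answer: 20

Derivation:
Step 1: +2 fires, +1 burnt (F count now 2)
Step 2: +1 fires, +2 burnt (F count now 1)
Step 3: +1 fires, +1 burnt (F count now 1)
Step 4: +2 fires, +1 burnt (F count now 2)
Step 5: +4 fires, +2 burnt (F count now 4)
Step 6: +4 fires, +4 burnt (F count now 4)
Step 7: +4 fires, +4 burnt (F count now 4)
Step 8: +2 fires, +4 burnt (F count now 2)
Step 9: +0 fires, +2 burnt (F count now 0)
Fire out after step 9
Initially T: 23, now '.': 27
Total burnt (originally-T cells now '.'): 20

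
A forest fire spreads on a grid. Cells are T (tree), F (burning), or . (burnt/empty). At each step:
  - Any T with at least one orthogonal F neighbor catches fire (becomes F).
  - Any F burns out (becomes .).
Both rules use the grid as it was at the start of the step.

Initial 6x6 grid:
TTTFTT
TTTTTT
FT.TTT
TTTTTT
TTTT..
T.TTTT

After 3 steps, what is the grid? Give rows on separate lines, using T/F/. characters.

Step 1: 6 trees catch fire, 2 burn out
  TTF.FT
  FTTFTT
  .F.TTT
  FTTTTT
  TTTT..
  T.TTTT
Step 2: 9 trees catch fire, 6 burn out
  FF...F
  .FF.FT
  ...FTT
  .FTTTT
  FTTT..
  T.TTTT
Step 3: 6 trees catch fire, 9 burn out
  ......
  .....F
  ....FT
  ..FFTT
  .FTT..
  F.TTTT

......
.....F
....FT
..FFTT
.FTT..
F.TTTT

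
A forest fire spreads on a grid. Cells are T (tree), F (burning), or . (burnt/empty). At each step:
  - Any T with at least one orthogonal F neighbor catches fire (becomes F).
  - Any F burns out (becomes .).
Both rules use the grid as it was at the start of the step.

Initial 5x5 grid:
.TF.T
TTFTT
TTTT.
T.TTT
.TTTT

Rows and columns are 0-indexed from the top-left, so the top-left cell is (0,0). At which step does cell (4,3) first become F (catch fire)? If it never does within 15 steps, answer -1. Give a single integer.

Step 1: cell (4,3)='T' (+4 fires, +2 burnt)
Step 2: cell (4,3)='T' (+5 fires, +4 burnt)
Step 3: cell (4,3)='T' (+4 fires, +5 burnt)
Step 4: cell (4,3)='F' (+4 fires, +4 burnt)
  -> target ignites at step 4
Step 5: cell (4,3)='.' (+1 fires, +4 burnt)
Step 6: cell (4,3)='.' (+0 fires, +1 burnt)
  fire out at step 6

4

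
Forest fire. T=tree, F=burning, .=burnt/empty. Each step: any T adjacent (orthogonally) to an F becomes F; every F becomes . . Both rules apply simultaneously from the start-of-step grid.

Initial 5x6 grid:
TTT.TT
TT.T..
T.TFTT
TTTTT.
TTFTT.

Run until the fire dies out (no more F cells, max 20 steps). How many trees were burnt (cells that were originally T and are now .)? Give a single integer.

Step 1: +7 fires, +2 burnt (F count now 7)
Step 2: +5 fires, +7 burnt (F count now 5)
Step 3: +1 fires, +5 burnt (F count now 1)
Step 4: +1 fires, +1 burnt (F count now 1)
Step 5: +1 fires, +1 burnt (F count now 1)
Step 6: +2 fires, +1 burnt (F count now 2)
Step 7: +1 fires, +2 burnt (F count now 1)
Step 8: +1 fires, +1 burnt (F count now 1)
Step 9: +0 fires, +1 burnt (F count now 0)
Fire out after step 9
Initially T: 21, now '.': 28
Total burnt (originally-T cells now '.'): 19

Answer: 19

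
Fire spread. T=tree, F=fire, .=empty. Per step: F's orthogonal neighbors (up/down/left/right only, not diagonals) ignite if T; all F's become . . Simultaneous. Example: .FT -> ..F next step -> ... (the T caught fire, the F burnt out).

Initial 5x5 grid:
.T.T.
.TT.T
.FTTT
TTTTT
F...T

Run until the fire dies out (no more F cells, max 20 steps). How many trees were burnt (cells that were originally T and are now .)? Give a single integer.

Answer: 13

Derivation:
Step 1: +4 fires, +2 burnt (F count now 4)
Step 2: +4 fires, +4 burnt (F count now 4)
Step 3: +2 fires, +4 burnt (F count now 2)
Step 4: +2 fires, +2 burnt (F count now 2)
Step 5: +1 fires, +2 burnt (F count now 1)
Step 6: +0 fires, +1 burnt (F count now 0)
Fire out after step 6
Initially T: 14, now '.': 24
Total burnt (originally-T cells now '.'): 13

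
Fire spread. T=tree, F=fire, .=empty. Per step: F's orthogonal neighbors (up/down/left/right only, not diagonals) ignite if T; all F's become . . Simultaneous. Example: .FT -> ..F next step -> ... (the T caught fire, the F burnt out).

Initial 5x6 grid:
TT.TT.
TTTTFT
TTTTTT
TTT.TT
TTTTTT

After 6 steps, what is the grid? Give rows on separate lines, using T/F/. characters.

Step 1: 4 trees catch fire, 1 burn out
  TT.TF.
  TTTF.F
  TTTTFT
  TTT.TT
  TTTTTT
Step 2: 5 trees catch fire, 4 burn out
  TT.F..
  TTF...
  TTTF.F
  TTT.FT
  TTTTTT
Step 3: 4 trees catch fire, 5 burn out
  TT....
  TF....
  TTF...
  TTT..F
  TTTTFT
Step 4: 6 trees catch fire, 4 burn out
  TF....
  F.....
  TF....
  TTF...
  TTTF.F
Step 5: 4 trees catch fire, 6 burn out
  F.....
  ......
  F.....
  TF....
  TTF...
Step 6: 2 trees catch fire, 4 burn out
  ......
  ......
  ......
  F.....
  TF....

......
......
......
F.....
TF....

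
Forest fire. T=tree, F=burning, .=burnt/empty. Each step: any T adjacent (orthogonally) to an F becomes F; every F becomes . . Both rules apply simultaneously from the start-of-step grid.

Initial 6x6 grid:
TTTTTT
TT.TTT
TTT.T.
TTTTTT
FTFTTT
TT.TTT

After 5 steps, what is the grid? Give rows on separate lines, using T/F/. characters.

Step 1: 5 trees catch fire, 2 burn out
  TTTTTT
  TT.TTT
  TTT.T.
  FTFTTT
  .F.FTT
  FT.TTT
Step 2: 7 trees catch fire, 5 burn out
  TTTTTT
  TT.TTT
  FTF.T.
  .F.FTT
  ....FT
  .F.FTT
Step 3: 5 trees catch fire, 7 burn out
  TTTTTT
  FT.TTT
  .F..T.
  ....FT
  .....F
  ....FT
Step 4: 5 trees catch fire, 5 burn out
  FTTTTT
  .F.TTT
  ....F.
  .....F
  ......
  .....F
Step 5: 2 trees catch fire, 5 burn out
  .FTTTT
  ...TFT
  ......
  ......
  ......
  ......

.FTTTT
...TFT
......
......
......
......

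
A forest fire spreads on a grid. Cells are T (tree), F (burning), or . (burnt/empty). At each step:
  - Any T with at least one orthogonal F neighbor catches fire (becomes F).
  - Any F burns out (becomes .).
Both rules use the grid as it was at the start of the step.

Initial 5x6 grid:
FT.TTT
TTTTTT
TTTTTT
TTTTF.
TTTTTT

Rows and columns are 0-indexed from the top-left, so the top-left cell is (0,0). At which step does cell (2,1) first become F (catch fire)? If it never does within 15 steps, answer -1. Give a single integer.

Step 1: cell (2,1)='T' (+5 fires, +2 burnt)
Step 2: cell (2,1)='T' (+8 fires, +5 burnt)
Step 3: cell (2,1)='F' (+9 fires, +8 burnt)
  -> target ignites at step 3
Step 4: cell (2,1)='.' (+4 fires, +9 burnt)
Step 5: cell (2,1)='.' (+0 fires, +4 burnt)
  fire out at step 5

3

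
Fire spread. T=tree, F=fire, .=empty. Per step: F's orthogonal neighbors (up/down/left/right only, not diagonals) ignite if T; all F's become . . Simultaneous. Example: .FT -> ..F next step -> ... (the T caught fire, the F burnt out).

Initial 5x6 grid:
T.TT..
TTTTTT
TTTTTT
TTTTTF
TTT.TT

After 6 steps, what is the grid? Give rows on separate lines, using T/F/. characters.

Step 1: 3 trees catch fire, 1 burn out
  T.TT..
  TTTTTT
  TTTTTF
  TTTTF.
  TTT.TF
Step 2: 4 trees catch fire, 3 burn out
  T.TT..
  TTTTTF
  TTTTF.
  TTTF..
  TTT.F.
Step 3: 3 trees catch fire, 4 burn out
  T.TT..
  TTTTF.
  TTTF..
  TTF...
  TTT...
Step 4: 4 trees catch fire, 3 burn out
  T.TT..
  TTTF..
  TTF...
  TF....
  TTF...
Step 5: 5 trees catch fire, 4 burn out
  T.TF..
  TTF...
  TF....
  F.....
  TF....
Step 6: 4 trees catch fire, 5 burn out
  T.F...
  TF....
  F.....
  ......
  F.....

T.F...
TF....
F.....
......
F.....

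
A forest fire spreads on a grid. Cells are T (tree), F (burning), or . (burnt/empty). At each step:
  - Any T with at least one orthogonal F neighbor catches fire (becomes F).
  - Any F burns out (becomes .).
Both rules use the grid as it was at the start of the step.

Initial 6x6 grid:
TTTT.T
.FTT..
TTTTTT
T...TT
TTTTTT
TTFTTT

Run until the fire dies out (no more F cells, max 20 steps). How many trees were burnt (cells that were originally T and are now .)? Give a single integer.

Answer: 26

Derivation:
Step 1: +6 fires, +2 burnt (F count now 6)
Step 2: +9 fires, +6 burnt (F count now 9)
Step 3: +6 fires, +9 burnt (F count now 6)
Step 4: +3 fires, +6 burnt (F count now 3)
Step 5: +2 fires, +3 burnt (F count now 2)
Step 6: +0 fires, +2 burnt (F count now 0)
Fire out after step 6
Initially T: 27, now '.': 35
Total burnt (originally-T cells now '.'): 26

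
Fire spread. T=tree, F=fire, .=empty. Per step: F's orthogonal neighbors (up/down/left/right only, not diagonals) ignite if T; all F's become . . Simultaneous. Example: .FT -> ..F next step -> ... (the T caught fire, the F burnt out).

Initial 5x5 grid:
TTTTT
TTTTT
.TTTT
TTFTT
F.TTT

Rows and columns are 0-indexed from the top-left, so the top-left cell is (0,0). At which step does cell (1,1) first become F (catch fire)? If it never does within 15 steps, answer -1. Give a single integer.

Step 1: cell (1,1)='T' (+5 fires, +2 burnt)
Step 2: cell (1,1)='T' (+5 fires, +5 burnt)
Step 3: cell (1,1)='F' (+5 fires, +5 burnt)
  -> target ignites at step 3
Step 4: cell (1,1)='.' (+4 fires, +5 burnt)
Step 5: cell (1,1)='.' (+2 fires, +4 burnt)
Step 6: cell (1,1)='.' (+0 fires, +2 burnt)
  fire out at step 6

3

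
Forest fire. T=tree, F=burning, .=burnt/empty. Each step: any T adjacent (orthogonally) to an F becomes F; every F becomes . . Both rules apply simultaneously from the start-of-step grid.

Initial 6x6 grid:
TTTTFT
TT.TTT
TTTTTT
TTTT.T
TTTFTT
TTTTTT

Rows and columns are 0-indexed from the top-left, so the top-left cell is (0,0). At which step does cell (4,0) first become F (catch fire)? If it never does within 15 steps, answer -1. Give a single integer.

Step 1: cell (4,0)='T' (+7 fires, +2 burnt)
Step 2: cell (4,0)='T' (+10 fires, +7 burnt)
Step 3: cell (4,0)='F' (+8 fires, +10 burnt)
  -> target ignites at step 3
Step 4: cell (4,0)='.' (+5 fires, +8 burnt)
Step 5: cell (4,0)='.' (+2 fires, +5 burnt)
Step 6: cell (4,0)='.' (+0 fires, +2 burnt)
  fire out at step 6

3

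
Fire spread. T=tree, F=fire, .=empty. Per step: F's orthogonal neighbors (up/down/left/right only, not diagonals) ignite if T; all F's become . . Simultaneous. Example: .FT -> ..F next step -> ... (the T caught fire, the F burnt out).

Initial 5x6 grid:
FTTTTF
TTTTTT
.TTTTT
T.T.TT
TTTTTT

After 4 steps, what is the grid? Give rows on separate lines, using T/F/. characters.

Step 1: 4 trees catch fire, 2 burn out
  .FTTF.
  FTTTTF
  .TTTTT
  T.T.TT
  TTTTTT
Step 2: 5 trees catch fire, 4 burn out
  ..FF..
  .FTTF.
  .TTTTF
  T.T.TT
  TTTTTT
Step 3: 5 trees catch fire, 5 burn out
  ......
  ..FF..
  .FTTF.
  T.T.TF
  TTTTTT
Step 4: 4 trees catch fire, 5 burn out
  ......
  ......
  ..FF..
  T.T.F.
  TTTTTF

......
......
..FF..
T.T.F.
TTTTTF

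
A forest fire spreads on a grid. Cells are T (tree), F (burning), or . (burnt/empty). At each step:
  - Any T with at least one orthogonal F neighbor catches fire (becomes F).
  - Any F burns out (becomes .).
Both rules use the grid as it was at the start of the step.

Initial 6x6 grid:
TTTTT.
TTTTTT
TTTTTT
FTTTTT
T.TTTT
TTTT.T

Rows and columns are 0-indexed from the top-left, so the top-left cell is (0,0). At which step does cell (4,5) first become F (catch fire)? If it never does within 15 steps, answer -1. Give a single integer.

Step 1: cell (4,5)='T' (+3 fires, +1 burnt)
Step 2: cell (4,5)='T' (+4 fires, +3 burnt)
Step 3: cell (4,5)='T' (+6 fires, +4 burnt)
Step 4: cell (4,5)='T' (+6 fires, +6 burnt)
Step 5: cell (4,5)='T' (+6 fires, +6 burnt)
Step 6: cell (4,5)='F' (+4 fires, +6 burnt)
  -> target ignites at step 6
Step 7: cell (4,5)='.' (+3 fires, +4 burnt)
Step 8: cell (4,5)='.' (+0 fires, +3 burnt)
  fire out at step 8

6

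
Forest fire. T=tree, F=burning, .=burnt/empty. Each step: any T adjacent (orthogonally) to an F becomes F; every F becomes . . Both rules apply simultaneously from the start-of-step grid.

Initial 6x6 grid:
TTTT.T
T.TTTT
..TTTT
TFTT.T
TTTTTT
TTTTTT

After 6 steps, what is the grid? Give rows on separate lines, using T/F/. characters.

Step 1: 3 trees catch fire, 1 burn out
  TTTT.T
  T.TTTT
  ..TTTT
  F.FT.T
  TFTTTT
  TTTTTT
Step 2: 5 trees catch fire, 3 burn out
  TTTT.T
  T.TTTT
  ..FTTT
  ...F.T
  F.FTTT
  TFTTTT
Step 3: 5 trees catch fire, 5 burn out
  TTTT.T
  T.FTTT
  ...FTT
  .....T
  ...FTT
  F.FTTT
Step 4: 5 trees catch fire, 5 burn out
  TTFT.T
  T..FTT
  ....FT
  .....T
  ....FT
  ...FTT
Step 5: 6 trees catch fire, 5 burn out
  TF.F.T
  T...FT
  .....F
  .....T
  .....F
  ....FT
Step 6: 4 trees catch fire, 6 burn out
  F....T
  T....F
  ......
  .....F
  ......
  .....F

F....T
T....F
......
.....F
......
.....F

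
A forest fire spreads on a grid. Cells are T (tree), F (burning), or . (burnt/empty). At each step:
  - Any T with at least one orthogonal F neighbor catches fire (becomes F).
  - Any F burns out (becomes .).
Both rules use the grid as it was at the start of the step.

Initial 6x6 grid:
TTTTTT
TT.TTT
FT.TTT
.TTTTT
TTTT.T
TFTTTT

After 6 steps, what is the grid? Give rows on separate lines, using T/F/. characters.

Step 1: 5 trees catch fire, 2 burn out
  TTTTTT
  FT.TTT
  .F.TTT
  .TTTTT
  TFTT.T
  F.FTTT
Step 2: 6 trees catch fire, 5 burn out
  FTTTTT
  .F.TTT
  ...TTT
  .FTTTT
  F.FT.T
  ...FTT
Step 3: 4 trees catch fire, 6 burn out
  .FTTTT
  ...TTT
  ...TTT
  ..FTTT
  ...F.T
  ....FT
Step 4: 3 trees catch fire, 4 burn out
  ..FTTT
  ...TTT
  ...TTT
  ...FTT
  .....T
  .....F
Step 5: 4 trees catch fire, 3 burn out
  ...FTT
  ...TTT
  ...FTT
  ....FT
  .....F
  ......
Step 6: 4 trees catch fire, 4 burn out
  ....FT
  ...FTT
  ....FT
  .....F
  ......
  ......

....FT
...FTT
....FT
.....F
......
......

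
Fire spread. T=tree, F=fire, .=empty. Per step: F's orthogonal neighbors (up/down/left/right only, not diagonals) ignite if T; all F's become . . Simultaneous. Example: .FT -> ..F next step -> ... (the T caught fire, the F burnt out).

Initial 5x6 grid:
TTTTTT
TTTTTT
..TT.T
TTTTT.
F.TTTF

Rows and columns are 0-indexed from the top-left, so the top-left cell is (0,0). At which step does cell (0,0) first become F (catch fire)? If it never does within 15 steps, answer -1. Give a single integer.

Step 1: cell (0,0)='T' (+2 fires, +2 burnt)
Step 2: cell (0,0)='T' (+3 fires, +2 burnt)
Step 3: cell (0,0)='T' (+3 fires, +3 burnt)
Step 4: cell (0,0)='T' (+2 fires, +3 burnt)
Step 5: cell (0,0)='T' (+2 fires, +2 burnt)
Step 6: cell (0,0)='T' (+4 fires, +2 burnt)
Step 7: cell (0,0)='T' (+4 fires, +4 burnt)
Step 8: cell (0,0)='F' (+3 fires, +4 burnt)
  -> target ignites at step 8
Step 9: cell (0,0)='.' (+0 fires, +3 burnt)
  fire out at step 9

8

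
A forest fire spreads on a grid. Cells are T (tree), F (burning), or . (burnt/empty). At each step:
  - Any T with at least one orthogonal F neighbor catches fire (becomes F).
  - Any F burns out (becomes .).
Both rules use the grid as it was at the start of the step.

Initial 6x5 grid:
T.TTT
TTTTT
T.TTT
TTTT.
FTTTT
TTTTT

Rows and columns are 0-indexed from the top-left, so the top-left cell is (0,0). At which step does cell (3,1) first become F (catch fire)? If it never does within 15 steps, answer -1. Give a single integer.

Step 1: cell (3,1)='T' (+3 fires, +1 burnt)
Step 2: cell (3,1)='F' (+4 fires, +3 burnt)
  -> target ignites at step 2
Step 3: cell (3,1)='.' (+4 fires, +4 burnt)
Step 4: cell (3,1)='.' (+6 fires, +4 burnt)
Step 5: cell (3,1)='.' (+3 fires, +6 burnt)
Step 6: cell (3,1)='.' (+3 fires, +3 burnt)
Step 7: cell (3,1)='.' (+2 fires, +3 burnt)
Step 8: cell (3,1)='.' (+1 fires, +2 burnt)
Step 9: cell (3,1)='.' (+0 fires, +1 burnt)
  fire out at step 9

2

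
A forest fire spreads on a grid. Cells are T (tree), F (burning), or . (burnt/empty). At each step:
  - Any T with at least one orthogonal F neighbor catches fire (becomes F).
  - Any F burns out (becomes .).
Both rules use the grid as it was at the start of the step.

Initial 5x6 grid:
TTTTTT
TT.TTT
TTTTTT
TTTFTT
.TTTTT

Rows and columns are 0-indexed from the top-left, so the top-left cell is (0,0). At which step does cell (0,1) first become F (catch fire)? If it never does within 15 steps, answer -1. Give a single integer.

Step 1: cell (0,1)='T' (+4 fires, +1 burnt)
Step 2: cell (0,1)='T' (+7 fires, +4 burnt)
Step 3: cell (0,1)='T' (+7 fires, +7 burnt)
Step 4: cell (0,1)='T' (+5 fires, +7 burnt)
Step 5: cell (0,1)='F' (+3 fires, +5 burnt)
  -> target ignites at step 5
Step 6: cell (0,1)='.' (+1 fires, +3 burnt)
Step 7: cell (0,1)='.' (+0 fires, +1 burnt)
  fire out at step 7

5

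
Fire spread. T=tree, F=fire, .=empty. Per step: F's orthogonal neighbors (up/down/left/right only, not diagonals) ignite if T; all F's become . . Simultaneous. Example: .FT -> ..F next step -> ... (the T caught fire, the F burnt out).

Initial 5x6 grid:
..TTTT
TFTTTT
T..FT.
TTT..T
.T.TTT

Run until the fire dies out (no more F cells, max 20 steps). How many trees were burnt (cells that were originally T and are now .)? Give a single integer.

Answer: 15

Derivation:
Step 1: +4 fires, +2 burnt (F count now 4)
Step 2: +4 fires, +4 burnt (F count now 4)
Step 3: +3 fires, +4 burnt (F count now 3)
Step 4: +2 fires, +3 burnt (F count now 2)
Step 5: +2 fires, +2 burnt (F count now 2)
Step 6: +0 fires, +2 burnt (F count now 0)
Fire out after step 6
Initially T: 19, now '.': 26
Total burnt (originally-T cells now '.'): 15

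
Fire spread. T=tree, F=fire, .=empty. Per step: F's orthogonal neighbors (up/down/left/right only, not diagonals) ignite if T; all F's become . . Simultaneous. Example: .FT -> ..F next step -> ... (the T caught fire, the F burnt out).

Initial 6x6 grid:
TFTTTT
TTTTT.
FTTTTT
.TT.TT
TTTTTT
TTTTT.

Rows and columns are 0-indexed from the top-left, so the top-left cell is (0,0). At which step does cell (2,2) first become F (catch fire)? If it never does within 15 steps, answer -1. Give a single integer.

Step 1: cell (2,2)='T' (+5 fires, +2 burnt)
Step 2: cell (2,2)='F' (+4 fires, +5 burnt)
  -> target ignites at step 2
Step 3: cell (2,2)='.' (+5 fires, +4 burnt)
Step 4: cell (2,2)='.' (+6 fires, +5 burnt)
Step 5: cell (2,2)='.' (+5 fires, +6 burnt)
Step 6: cell (2,2)='.' (+3 fires, +5 burnt)
Step 7: cell (2,2)='.' (+2 fires, +3 burnt)
Step 8: cell (2,2)='.' (+0 fires, +2 burnt)
  fire out at step 8

2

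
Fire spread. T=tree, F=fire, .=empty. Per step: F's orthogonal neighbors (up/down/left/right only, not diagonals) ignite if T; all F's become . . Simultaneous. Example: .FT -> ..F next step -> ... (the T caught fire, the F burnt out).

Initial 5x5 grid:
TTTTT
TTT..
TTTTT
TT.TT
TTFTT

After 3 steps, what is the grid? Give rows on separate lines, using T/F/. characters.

Step 1: 2 trees catch fire, 1 burn out
  TTTTT
  TTT..
  TTTTT
  TT.TT
  TF.FT
Step 2: 4 trees catch fire, 2 burn out
  TTTTT
  TTT..
  TTTTT
  TF.FT
  F...F
Step 3: 4 trees catch fire, 4 burn out
  TTTTT
  TTT..
  TFTFT
  F...F
  .....

TTTTT
TTT..
TFTFT
F...F
.....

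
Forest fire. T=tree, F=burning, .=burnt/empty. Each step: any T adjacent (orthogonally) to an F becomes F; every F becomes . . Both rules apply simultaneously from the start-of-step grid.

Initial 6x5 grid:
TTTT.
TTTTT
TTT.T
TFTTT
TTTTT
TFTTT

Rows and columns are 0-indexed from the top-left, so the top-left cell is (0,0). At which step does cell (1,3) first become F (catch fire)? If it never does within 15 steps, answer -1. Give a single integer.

Step 1: cell (1,3)='T' (+6 fires, +2 burnt)
Step 2: cell (1,3)='T' (+7 fires, +6 burnt)
Step 3: cell (1,3)='T' (+6 fires, +7 burnt)
Step 4: cell (1,3)='F' (+5 fires, +6 burnt)
  -> target ignites at step 4
Step 5: cell (1,3)='.' (+2 fires, +5 burnt)
Step 6: cell (1,3)='.' (+0 fires, +2 burnt)
  fire out at step 6

4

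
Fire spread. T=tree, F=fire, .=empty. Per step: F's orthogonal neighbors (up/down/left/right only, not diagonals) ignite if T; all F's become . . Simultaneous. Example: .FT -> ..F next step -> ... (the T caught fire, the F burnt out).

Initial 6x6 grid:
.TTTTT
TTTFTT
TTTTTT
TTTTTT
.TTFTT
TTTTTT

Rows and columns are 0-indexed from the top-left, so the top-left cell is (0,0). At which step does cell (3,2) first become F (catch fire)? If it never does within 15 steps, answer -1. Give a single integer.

Step 1: cell (3,2)='T' (+8 fires, +2 burnt)
Step 2: cell (3,2)='F' (+12 fires, +8 burnt)
  -> target ignites at step 2
Step 3: cell (3,2)='.' (+9 fires, +12 burnt)
Step 4: cell (3,2)='.' (+3 fires, +9 burnt)
Step 5: cell (3,2)='.' (+0 fires, +3 burnt)
  fire out at step 5

2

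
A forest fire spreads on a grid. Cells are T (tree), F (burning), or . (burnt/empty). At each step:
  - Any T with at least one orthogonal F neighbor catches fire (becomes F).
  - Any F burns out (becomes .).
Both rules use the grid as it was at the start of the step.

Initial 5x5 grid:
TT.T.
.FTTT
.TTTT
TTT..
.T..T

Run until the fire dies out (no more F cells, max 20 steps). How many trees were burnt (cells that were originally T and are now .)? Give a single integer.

Step 1: +3 fires, +1 burnt (F count now 3)
Step 2: +4 fires, +3 burnt (F count now 4)
Step 3: +6 fires, +4 burnt (F count now 6)
Step 4: +1 fires, +6 burnt (F count now 1)
Step 5: +0 fires, +1 burnt (F count now 0)
Fire out after step 5
Initially T: 15, now '.': 24
Total burnt (originally-T cells now '.'): 14

Answer: 14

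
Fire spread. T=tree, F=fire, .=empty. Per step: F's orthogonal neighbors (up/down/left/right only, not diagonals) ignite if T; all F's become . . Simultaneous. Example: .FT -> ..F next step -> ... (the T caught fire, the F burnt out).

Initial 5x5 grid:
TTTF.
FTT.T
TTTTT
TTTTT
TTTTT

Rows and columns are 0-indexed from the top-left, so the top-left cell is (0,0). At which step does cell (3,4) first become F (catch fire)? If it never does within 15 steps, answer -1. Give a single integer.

Step 1: cell (3,4)='T' (+4 fires, +2 burnt)
Step 2: cell (3,4)='T' (+4 fires, +4 burnt)
Step 3: cell (3,4)='T' (+3 fires, +4 burnt)
Step 4: cell (3,4)='T' (+3 fires, +3 burnt)
Step 5: cell (3,4)='T' (+3 fires, +3 burnt)
Step 6: cell (3,4)='F' (+3 fires, +3 burnt)
  -> target ignites at step 6
Step 7: cell (3,4)='.' (+1 fires, +3 burnt)
Step 8: cell (3,4)='.' (+0 fires, +1 burnt)
  fire out at step 8

6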